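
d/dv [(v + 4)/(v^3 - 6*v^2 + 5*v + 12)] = (v^3 - 6*v^2 + 5*v - (v + 4)*(3*v^2 - 12*v + 5) + 12)/(v^3 - 6*v^2 + 5*v + 12)^2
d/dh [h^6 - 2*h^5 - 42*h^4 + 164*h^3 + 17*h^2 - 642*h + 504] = 6*h^5 - 10*h^4 - 168*h^3 + 492*h^2 + 34*h - 642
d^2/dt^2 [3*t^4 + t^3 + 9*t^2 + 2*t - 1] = 36*t^2 + 6*t + 18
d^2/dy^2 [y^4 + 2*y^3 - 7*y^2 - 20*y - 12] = 12*y^2 + 12*y - 14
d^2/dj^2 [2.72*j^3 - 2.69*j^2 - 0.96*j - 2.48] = 16.32*j - 5.38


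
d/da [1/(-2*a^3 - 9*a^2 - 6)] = 6*a*(a + 3)/(2*a^3 + 9*a^2 + 6)^2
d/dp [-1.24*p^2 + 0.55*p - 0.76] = 0.55 - 2.48*p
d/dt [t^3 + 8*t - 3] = 3*t^2 + 8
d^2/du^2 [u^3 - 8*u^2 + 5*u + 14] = 6*u - 16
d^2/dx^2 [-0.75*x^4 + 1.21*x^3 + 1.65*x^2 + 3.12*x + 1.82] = -9.0*x^2 + 7.26*x + 3.3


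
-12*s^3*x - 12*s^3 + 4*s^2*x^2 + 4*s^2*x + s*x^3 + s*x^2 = (-2*s + x)*(6*s + x)*(s*x + s)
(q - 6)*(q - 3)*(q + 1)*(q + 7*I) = q^4 - 8*q^3 + 7*I*q^3 + 9*q^2 - 56*I*q^2 + 18*q + 63*I*q + 126*I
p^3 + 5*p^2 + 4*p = p*(p + 1)*(p + 4)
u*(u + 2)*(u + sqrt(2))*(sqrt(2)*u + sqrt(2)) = sqrt(2)*u^4 + 2*u^3 + 3*sqrt(2)*u^3 + 2*sqrt(2)*u^2 + 6*u^2 + 4*u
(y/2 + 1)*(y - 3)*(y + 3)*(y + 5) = y^4/2 + 7*y^3/2 + y^2/2 - 63*y/2 - 45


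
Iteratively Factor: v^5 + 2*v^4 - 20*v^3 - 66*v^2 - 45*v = (v + 1)*(v^4 + v^3 - 21*v^2 - 45*v) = (v - 5)*(v + 1)*(v^3 + 6*v^2 + 9*v) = (v - 5)*(v + 1)*(v + 3)*(v^2 + 3*v) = v*(v - 5)*(v + 1)*(v + 3)*(v + 3)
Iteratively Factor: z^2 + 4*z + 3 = (z + 1)*(z + 3)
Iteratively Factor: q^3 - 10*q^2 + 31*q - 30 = (q - 3)*(q^2 - 7*q + 10) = (q - 5)*(q - 3)*(q - 2)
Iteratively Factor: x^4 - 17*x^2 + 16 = (x + 4)*(x^3 - 4*x^2 - x + 4) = (x + 1)*(x + 4)*(x^2 - 5*x + 4) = (x - 1)*(x + 1)*(x + 4)*(x - 4)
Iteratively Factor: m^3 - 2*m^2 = (m)*(m^2 - 2*m) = m^2*(m - 2)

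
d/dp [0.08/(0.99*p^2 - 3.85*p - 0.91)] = (0.308 - 0.1584*p)/(-0.99*p^2 + 3.85*p + 0.91)^2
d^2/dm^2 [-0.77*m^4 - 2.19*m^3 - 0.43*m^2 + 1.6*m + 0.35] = -9.24*m^2 - 13.14*m - 0.86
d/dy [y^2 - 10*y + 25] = 2*y - 10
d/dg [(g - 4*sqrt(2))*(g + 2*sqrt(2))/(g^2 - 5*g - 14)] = (-5*g^2 + 2*sqrt(2)*g^2 + 4*g - 80 + 28*sqrt(2))/(g^4 - 10*g^3 - 3*g^2 + 140*g + 196)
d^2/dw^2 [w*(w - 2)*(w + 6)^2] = 12*w^2 + 60*w + 24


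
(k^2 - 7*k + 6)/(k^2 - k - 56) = (-k^2 + 7*k - 6)/(-k^2 + k + 56)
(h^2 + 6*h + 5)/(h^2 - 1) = (h + 5)/(h - 1)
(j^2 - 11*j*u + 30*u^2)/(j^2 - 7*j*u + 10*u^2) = (-j + 6*u)/(-j + 2*u)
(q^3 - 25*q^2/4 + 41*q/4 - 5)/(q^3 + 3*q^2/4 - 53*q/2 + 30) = (q - 1)/(q + 6)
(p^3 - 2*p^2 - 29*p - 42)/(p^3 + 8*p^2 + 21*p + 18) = (p - 7)/(p + 3)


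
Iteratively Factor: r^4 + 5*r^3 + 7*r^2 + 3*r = (r + 1)*(r^3 + 4*r^2 + 3*r) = (r + 1)*(r + 3)*(r^2 + r) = r*(r + 1)*(r + 3)*(r + 1)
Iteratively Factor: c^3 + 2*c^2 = (c + 2)*(c^2) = c*(c + 2)*(c)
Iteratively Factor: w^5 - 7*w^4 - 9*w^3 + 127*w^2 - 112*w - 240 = (w - 5)*(w^4 - 2*w^3 - 19*w^2 + 32*w + 48) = (w - 5)*(w + 1)*(w^3 - 3*w^2 - 16*w + 48) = (w - 5)*(w - 4)*(w + 1)*(w^2 + w - 12) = (w - 5)*(w - 4)*(w - 3)*(w + 1)*(w + 4)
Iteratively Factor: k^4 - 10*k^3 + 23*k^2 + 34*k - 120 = (k + 2)*(k^3 - 12*k^2 + 47*k - 60) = (k - 5)*(k + 2)*(k^2 - 7*k + 12) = (k - 5)*(k - 3)*(k + 2)*(k - 4)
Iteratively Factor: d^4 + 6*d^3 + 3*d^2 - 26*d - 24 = (d + 3)*(d^3 + 3*d^2 - 6*d - 8) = (d + 3)*(d + 4)*(d^2 - d - 2) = (d - 2)*(d + 3)*(d + 4)*(d + 1)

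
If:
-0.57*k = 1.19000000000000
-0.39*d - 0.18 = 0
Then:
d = -0.46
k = -2.09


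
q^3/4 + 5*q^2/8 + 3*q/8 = q*(q/4 + 1/4)*(q + 3/2)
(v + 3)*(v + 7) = v^2 + 10*v + 21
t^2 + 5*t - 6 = (t - 1)*(t + 6)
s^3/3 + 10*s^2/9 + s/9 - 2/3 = (s/3 + 1)*(s - 2/3)*(s + 1)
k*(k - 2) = k^2 - 2*k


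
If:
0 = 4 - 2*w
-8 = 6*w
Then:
No Solution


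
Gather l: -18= -18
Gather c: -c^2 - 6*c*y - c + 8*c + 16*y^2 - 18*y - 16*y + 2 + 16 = -c^2 + c*(7 - 6*y) + 16*y^2 - 34*y + 18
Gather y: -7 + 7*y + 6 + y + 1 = 8*y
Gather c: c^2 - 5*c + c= c^2 - 4*c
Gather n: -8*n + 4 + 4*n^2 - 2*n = 4*n^2 - 10*n + 4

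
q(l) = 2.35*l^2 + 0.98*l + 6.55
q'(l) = 4.7*l + 0.98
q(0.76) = 8.65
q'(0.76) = 4.55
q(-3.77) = 36.26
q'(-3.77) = -16.74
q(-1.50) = 10.37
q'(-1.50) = -6.07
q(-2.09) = 14.77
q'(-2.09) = -8.84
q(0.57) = 7.87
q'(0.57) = 3.66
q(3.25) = 34.56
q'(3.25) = 16.26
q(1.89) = 16.80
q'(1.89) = 9.86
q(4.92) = 68.26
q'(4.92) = 24.10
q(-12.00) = 333.19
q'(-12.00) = -55.42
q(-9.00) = 188.08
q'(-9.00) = -41.32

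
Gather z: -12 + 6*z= 6*z - 12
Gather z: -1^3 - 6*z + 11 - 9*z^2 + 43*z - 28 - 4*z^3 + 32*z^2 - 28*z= -4*z^3 + 23*z^2 + 9*z - 18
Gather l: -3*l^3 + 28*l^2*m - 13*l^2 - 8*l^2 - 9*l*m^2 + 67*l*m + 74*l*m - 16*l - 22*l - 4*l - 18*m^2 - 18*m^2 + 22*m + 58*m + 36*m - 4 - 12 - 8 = -3*l^3 + l^2*(28*m - 21) + l*(-9*m^2 + 141*m - 42) - 36*m^2 + 116*m - 24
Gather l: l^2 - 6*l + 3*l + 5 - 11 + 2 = l^2 - 3*l - 4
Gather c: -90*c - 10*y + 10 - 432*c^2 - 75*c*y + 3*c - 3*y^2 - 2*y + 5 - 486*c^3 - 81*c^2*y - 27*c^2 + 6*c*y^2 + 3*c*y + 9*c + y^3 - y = -486*c^3 + c^2*(-81*y - 459) + c*(6*y^2 - 72*y - 78) + y^3 - 3*y^2 - 13*y + 15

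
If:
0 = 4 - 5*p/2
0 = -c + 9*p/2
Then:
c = 36/5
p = 8/5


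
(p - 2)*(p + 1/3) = p^2 - 5*p/3 - 2/3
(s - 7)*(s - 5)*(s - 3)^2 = s^4 - 18*s^3 + 116*s^2 - 318*s + 315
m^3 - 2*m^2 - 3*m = m*(m - 3)*(m + 1)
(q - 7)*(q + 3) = q^2 - 4*q - 21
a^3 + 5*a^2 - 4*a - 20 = (a - 2)*(a + 2)*(a + 5)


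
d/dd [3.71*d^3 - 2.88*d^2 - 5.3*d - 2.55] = 11.13*d^2 - 5.76*d - 5.3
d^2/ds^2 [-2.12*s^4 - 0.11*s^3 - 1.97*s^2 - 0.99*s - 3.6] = -25.44*s^2 - 0.66*s - 3.94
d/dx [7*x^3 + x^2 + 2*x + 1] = 21*x^2 + 2*x + 2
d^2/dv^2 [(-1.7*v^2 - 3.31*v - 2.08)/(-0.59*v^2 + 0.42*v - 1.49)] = (3.146942*v^3 - 4.622532*v^2 - 20.55147*v + 8.767904)/(0.205379*v^6 - 0.438606*v^5 + 1.868235*v^4 - 2.28942*v^3 + 4.718085*v^2 - 2.797326*v + 3.307949)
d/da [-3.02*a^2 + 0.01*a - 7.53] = 0.01 - 6.04*a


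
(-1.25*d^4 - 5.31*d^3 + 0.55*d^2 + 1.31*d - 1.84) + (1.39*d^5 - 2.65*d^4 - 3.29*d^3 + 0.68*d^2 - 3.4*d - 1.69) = 1.39*d^5 - 3.9*d^4 - 8.6*d^3 + 1.23*d^2 - 2.09*d - 3.53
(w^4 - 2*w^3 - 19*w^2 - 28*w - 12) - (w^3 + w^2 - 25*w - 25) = w^4 - 3*w^3 - 20*w^2 - 3*w + 13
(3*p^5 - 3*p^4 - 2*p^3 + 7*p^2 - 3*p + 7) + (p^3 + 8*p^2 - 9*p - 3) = 3*p^5 - 3*p^4 - p^3 + 15*p^2 - 12*p + 4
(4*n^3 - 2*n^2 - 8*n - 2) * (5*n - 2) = 20*n^4 - 18*n^3 - 36*n^2 + 6*n + 4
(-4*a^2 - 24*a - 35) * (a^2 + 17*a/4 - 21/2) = -4*a^4 - 41*a^3 - 95*a^2 + 413*a/4 + 735/2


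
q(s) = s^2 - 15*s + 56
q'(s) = 2*s - 15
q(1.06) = 41.22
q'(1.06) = -12.88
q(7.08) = -0.07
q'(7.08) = -0.84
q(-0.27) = 60.12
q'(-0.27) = -15.54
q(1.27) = 38.56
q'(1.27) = -12.46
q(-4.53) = 144.47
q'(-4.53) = -24.06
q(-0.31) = 60.75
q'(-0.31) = -15.62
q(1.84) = 31.79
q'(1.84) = -11.32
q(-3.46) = 119.87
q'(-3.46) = -21.92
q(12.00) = 20.00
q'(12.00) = 9.00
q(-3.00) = 110.00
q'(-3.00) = -21.00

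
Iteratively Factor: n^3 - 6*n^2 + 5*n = (n - 1)*(n^2 - 5*n) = (n - 5)*(n - 1)*(n)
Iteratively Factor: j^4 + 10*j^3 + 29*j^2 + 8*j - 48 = (j - 1)*(j^3 + 11*j^2 + 40*j + 48) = (j - 1)*(j + 4)*(j^2 + 7*j + 12) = (j - 1)*(j + 3)*(j + 4)*(j + 4)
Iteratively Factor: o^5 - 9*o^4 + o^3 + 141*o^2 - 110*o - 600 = (o + 2)*(o^4 - 11*o^3 + 23*o^2 + 95*o - 300) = (o + 2)*(o + 3)*(o^3 - 14*o^2 + 65*o - 100) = (o - 4)*(o + 2)*(o + 3)*(o^2 - 10*o + 25) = (o - 5)*(o - 4)*(o + 2)*(o + 3)*(o - 5)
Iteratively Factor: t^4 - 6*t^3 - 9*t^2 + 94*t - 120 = (t - 3)*(t^3 - 3*t^2 - 18*t + 40) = (t - 3)*(t - 2)*(t^2 - t - 20) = (t - 5)*(t - 3)*(t - 2)*(t + 4)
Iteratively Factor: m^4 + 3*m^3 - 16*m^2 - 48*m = (m - 4)*(m^3 + 7*m^2 + 12*m) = (m - 4)*(m + 4)*(m^2 + 3*m) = m*(m - 4)*(m + 4)*(m + 3)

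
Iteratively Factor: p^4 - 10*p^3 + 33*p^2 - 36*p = (p - 4)*(p^3 - 6*p^2 + 9*p) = (p - 4)*(p - 3)*(p^2 - 3*p) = (p - 4)*(p - 3)^2*(p)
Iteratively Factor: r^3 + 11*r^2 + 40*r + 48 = (r + 4)*(r^2 + 7*r + 12) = (r + 3)*(r + 4)*(r + 4)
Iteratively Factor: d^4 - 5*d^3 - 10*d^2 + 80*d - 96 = (d - 4)*(d^3 - d^2 - 14*d + 24) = (d - 4)*(d - 2)*(d^2 + d - 12) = (d - 4)*(d - 3)*(d - 2)*(d + 4)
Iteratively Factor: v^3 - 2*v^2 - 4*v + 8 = (v - 2)*(v^2 - 4) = (v - 2)*(v + 2)*(v - 2)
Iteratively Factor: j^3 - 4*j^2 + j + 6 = (j - 2)*(j^2 - 2*j - 3) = (j - 2)*(j + 1)*(j - 3)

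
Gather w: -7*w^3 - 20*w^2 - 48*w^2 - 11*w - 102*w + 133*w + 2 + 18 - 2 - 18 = -7*w^3 - 68*w^2 + 20*w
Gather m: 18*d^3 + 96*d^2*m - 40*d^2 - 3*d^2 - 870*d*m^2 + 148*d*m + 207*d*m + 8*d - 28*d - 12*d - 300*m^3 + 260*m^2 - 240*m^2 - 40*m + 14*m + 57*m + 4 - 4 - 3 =18*d^3 - 43*d^2 - 32*d - 300*m^3 + m^2*(20 - 870*d) + m*(96*d^2 + 355*d + 31) - 3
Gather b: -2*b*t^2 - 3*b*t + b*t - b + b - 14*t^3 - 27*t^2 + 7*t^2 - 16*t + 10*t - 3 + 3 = b*(-2*t^2 - 2*t) - 14*t^3 - 20*t^2 - 6*t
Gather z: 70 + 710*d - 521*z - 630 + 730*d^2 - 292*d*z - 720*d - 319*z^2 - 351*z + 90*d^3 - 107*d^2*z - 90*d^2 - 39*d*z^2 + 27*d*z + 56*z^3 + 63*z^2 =90*d^3 + 640*d^2 - 10*d + 56*z^3 + z^2*(-39*d - 256) + z*(-107*d^2 - 265*d - 872) - 560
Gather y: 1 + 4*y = 4*y + 1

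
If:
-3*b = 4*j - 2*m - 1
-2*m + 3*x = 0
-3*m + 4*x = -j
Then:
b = x/3 + 1/3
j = x/2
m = 3*x/2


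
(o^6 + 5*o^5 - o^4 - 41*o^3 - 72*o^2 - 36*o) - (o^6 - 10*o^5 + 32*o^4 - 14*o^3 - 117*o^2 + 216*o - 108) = 15*o^5 - 33*o^4 - 27*o^3 + 45*o^2 - 252*o + 108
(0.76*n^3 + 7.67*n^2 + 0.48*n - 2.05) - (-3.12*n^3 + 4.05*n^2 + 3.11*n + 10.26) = 3.88*n^3 + 3.62*n^2 - 2.63*n - 12.31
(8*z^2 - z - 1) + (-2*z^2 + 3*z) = 6*z^2 + 2*z - 1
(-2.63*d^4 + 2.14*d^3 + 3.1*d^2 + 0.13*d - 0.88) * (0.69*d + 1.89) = -1.8147*d^5 - 3.4941*d^4 + 6.1836*d^3 + 5.9487*d^2 - 0.3615*d - 1.6632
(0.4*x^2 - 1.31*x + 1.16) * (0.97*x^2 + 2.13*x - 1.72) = 0.388*x^4 - 0.4187*x^3 - 2.3531*x^2 + 4.724*x - 1.9952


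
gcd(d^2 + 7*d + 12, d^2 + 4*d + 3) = d + 3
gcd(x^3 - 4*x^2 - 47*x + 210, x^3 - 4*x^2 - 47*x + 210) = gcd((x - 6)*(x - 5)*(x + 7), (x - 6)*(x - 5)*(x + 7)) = x^3 - 4*x^2 - 47*x + 210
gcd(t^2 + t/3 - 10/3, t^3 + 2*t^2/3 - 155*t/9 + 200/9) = t - 5/3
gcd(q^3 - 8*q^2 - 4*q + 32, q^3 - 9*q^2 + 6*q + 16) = q^2 - 10*q + 16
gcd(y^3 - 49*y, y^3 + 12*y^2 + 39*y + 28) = y + 7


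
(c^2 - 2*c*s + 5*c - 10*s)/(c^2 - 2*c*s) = (c + 5)/c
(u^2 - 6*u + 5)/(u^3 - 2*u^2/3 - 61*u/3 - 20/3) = 3*(u - 1)/(3*u^2 + 13*u + 4)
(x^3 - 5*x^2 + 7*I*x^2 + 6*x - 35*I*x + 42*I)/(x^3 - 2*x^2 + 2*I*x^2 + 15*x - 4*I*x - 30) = (x^2 + x*(-3 + 7*I) - 21*I)/(x^2 + 2*I*x + 15)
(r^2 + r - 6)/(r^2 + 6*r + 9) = (r - 2)/(r + 3)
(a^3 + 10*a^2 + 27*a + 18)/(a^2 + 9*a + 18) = a + 1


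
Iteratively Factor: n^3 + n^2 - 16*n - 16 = (n + 1)*(n^2 - 16) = (n - 4)*(n + 1)*(n + 4)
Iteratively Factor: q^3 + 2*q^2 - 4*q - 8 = (q + 2)*(q^2 - 4) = (q - 2)*(q + 2)*(q + 2)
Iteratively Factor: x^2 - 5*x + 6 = (x - 2)*(x - 3)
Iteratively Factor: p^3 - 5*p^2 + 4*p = (p - 1)*(p^2 - 4*p) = (p - 4)*(p - 1)*(p)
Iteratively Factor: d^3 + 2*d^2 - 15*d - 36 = (d + 3)*(d^2 - d - 12) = (d - 4)*(d + 3)*(d + 3)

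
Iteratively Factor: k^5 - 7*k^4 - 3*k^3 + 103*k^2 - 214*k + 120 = (k - 1)*(k^4 - 6*k^3 - 9*k^2 + 94*k - 120) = (k - 1)*(k + 4)*(k^3 - 10*k^2 + 31*k - 30) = (k - 5)*(k - 1)*(k + 4)*(k^2 - 5*k + 6) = (k - 5)*(k - 3)*(k - 1)*(k + 4)*(k - 2)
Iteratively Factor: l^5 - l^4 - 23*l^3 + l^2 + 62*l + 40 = (l + 1)*(l^4 - 2*l^3 - 21*l^2 + 22*l + 40) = (l - 5)*(l + 1)*(l^3 + 3*l^2 - 6*l - 8) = (l - 5)*(l - 2)*(l + 1)*(l^2 + 5*l + 4) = (l - 5)*(l - 2)*(l + 1)*(l + 4)*(l + 1)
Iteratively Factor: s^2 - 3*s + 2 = (s - 2)*(s - 1)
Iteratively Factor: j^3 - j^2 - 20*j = (j - 5)*(j^2 + 4*j) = j*(j - 5)*(j + 4)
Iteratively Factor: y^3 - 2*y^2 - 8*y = (y + 2)*(y^2 - 4*y) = y*(y + 2)*(y - 4)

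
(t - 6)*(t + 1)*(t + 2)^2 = t^4 - t^3 - 22*t^2 - 44*t - 24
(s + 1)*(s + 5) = s^2 + 6*s + 5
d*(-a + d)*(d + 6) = -a*d^2 - 6*a*d + d^3 + 6*d^2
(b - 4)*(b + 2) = b^2 - 2*b - 8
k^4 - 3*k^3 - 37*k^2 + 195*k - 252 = (k - 4)*(k - 3)^2*(k + 7)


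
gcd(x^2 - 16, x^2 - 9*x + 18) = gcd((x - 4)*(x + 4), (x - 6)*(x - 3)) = 1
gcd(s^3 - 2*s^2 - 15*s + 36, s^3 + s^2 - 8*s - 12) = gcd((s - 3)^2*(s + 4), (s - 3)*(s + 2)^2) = s - 3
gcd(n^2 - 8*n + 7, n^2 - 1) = n - 1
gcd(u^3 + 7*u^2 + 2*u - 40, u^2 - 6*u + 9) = 1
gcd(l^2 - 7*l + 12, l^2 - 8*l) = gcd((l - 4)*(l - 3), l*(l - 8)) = 1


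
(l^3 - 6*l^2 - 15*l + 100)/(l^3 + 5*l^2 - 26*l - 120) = (l - 5)/(l + 6)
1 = 1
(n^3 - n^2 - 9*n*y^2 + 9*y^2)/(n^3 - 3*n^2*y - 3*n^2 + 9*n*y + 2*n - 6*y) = (n + 3*y)/(n - 2)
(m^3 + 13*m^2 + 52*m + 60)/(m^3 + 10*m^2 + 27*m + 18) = (m^2 + 7*m + 10)/(m^2 + 4*m + 3)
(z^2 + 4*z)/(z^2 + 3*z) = (z + 4)/(z + 3)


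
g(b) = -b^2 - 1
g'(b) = -2*b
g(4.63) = -22.44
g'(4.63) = -9.26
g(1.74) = -4.03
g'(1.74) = -3.48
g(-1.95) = -4.80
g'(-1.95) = 3.90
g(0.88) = -1.77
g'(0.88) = -1.76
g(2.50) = -7.25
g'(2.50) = -5.00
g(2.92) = -9.53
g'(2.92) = -5.84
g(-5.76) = -34.18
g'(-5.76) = 11.52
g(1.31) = -2.72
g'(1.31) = -2.62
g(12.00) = -145.00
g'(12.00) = -24.00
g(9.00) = -82.00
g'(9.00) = -18.00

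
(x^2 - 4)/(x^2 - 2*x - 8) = (x - 2)/(x - 4)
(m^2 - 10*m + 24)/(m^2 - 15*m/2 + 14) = 2*(m - 6)/(2*m - 7)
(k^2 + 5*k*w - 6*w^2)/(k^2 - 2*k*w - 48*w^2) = (-k + w)/(-k + 8*w)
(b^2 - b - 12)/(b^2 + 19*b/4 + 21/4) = 4*(b - 4)/(4*b + 7)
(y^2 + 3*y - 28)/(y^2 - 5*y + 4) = (y + 7)/(y - 1)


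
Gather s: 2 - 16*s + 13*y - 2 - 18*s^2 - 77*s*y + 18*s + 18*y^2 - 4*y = -18*s^2 + s*(2 - 77*y) + 18*y^2 + 9*y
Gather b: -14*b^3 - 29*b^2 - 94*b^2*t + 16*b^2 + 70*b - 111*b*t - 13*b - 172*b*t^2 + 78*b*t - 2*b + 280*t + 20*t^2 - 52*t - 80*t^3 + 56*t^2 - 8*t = -14*b^3 + b^2*(-94*t - 13) + b*(-172*t^2 - 33*t + 55) - 80*t^3 + 76*t^2 + 220*t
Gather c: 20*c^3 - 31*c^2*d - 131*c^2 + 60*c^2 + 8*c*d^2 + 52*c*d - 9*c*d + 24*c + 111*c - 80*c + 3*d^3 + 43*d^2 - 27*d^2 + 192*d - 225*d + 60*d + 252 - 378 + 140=20*c^3 + c^2*(-31*d - 71) + c*(8*d^2 + 43*d + 55) + 3*d^3 + 16*d^2 + 27*d + 14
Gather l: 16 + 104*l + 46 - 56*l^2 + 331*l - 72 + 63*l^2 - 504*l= 7*l^2 - 69*l - 10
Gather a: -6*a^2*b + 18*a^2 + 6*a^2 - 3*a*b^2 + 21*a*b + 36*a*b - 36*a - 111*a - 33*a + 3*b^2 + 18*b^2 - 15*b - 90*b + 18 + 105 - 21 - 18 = a^2*(24 - 6*b) + a*(-3*b^2 + 57*b - 180) + 21*b^2 - 105*b + 84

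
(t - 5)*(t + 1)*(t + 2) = t^3 - 2*t^2 - 13*t - 10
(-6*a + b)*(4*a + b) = -24*a^2 - 2*a*b + b^2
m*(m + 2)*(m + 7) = m^3 + 9*m^2 + 14*m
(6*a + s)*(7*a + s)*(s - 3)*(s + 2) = 42*a^2*s^2 - 42*a^2*s - 252*a^2 + 13*a*s^3 - 13*a*s^2 - 78*a*s + s^4 - s^3 - 6*s^2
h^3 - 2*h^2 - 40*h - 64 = (h - 8)*(h + 2)*(h + 4)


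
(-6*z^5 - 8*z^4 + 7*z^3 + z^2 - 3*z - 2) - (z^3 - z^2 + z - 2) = -6*z^5 - 8*z^4 + 6*z^3 + 2*z^2 - 4*z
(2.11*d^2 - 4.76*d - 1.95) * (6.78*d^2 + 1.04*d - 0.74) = 14.3058*d^4 - 30.0784*d^3 - 19.7328*d^2 + 1.4944*d + 1.443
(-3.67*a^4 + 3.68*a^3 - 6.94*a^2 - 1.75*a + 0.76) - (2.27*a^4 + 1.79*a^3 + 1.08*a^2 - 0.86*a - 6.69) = -5.94*a^4 + 1.89*a^3 - 8.02*a^2 - 0.89*a + 7.45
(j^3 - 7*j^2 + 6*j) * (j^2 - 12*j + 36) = j^5 - 19*j^4 + 126*j^3 - 324*j^2 + 216*j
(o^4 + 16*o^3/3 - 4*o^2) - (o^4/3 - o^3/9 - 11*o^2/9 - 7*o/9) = 2*o^4/3 + 49*o^3/9 - 25*o^2/9 + 7*o/9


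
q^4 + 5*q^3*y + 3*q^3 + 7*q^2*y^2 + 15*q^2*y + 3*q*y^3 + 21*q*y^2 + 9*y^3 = (q + 3)*(q + y)^2*(q + 3*y)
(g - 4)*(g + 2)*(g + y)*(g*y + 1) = g^4*y + g^3*y^2 - 2*g^3*y + g^3 - 2*g^2*y^2 - 7*g^2*y - 2*g^2 - 8*g*y^2 - 2*g*y - 8*g - 8*y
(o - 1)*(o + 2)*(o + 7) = o^3 + 8*o^2 + 5*o - 14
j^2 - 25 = (j - 5)*(j + 5)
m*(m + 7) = m^2 + 7*m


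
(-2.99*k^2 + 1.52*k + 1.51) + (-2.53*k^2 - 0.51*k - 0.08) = -5.52*k^2 + 1.01*k + 1.43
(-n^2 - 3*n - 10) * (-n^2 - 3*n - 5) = n^4 + 6*n^3 + 24*n^2 + 45*n + 50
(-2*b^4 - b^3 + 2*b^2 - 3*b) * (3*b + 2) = -6*b^5 - 7*b^4 + 4*b^3 - 5*b^2 - 6*b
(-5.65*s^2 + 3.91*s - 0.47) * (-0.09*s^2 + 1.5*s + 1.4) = 0.5085*s^4 - 8.8269*s^3 - 2.0027*s^2 + 4.769*s - 0.658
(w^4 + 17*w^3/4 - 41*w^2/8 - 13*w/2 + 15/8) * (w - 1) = w^5 + 13*w^4/4 - 75*w^3/8 - 11*w^2/8 + 67*w/8 - 15/8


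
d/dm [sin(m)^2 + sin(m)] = sin(2*m) + cos(m)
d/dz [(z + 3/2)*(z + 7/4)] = 2*z + 13/4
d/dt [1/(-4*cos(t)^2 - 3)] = -4*sin(2*t)/(2*cos(2*t) + 5)^2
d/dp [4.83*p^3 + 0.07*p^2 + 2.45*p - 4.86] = 14.49*p^2 + 0.14*p + 2.45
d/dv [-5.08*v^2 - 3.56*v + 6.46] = -10.16*v - 3.56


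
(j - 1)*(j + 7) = j^2 + 6*j - 7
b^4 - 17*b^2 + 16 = (b - 4)*(b - 1)*(b + 1)*(b + 4)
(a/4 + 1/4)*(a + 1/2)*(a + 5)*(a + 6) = a^4/4 + 25*a^3/8 + 47*a^2/4 + 101*a/8 + 15/4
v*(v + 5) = v^2 + 5*v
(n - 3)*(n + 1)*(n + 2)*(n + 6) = n^4 + 6*n^3 - 7*n^2 - 48*n - 36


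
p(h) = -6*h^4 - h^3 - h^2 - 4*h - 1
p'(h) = -24*h^3 - 3*h^2 - 2*h - 4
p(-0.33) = 0.18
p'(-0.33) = -2.80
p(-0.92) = -1.69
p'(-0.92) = 13.99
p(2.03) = -123.50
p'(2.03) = -221.19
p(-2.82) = -354.69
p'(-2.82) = 516.00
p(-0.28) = 0.03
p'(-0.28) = -3.15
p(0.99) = -12.67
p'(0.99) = -32.21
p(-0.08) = -0.69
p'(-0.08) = -3.85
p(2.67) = -342.77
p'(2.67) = -487.55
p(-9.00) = -38683.00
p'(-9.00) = 17267.00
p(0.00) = -1.00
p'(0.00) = -4.00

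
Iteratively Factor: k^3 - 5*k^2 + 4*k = (k)*(k^2 - 5*k + 4) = k*(k - 1)*(k - 4)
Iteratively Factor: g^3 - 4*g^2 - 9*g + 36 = (g - 3)*(g^2 - g - 12) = (g - 4)*(g - 3)*(g + 3)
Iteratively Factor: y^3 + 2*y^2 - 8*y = (y - 2)*(y^2 + 4*y) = y*(y - 2)*(y + 4)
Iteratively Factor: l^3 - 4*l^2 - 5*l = (l + 1)*(l^2 - 5*l) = l*(l + 1)*(l - 5)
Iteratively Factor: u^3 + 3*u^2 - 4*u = (u + 4)*(u^2 - u) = u*(u + 4)*(u - 1)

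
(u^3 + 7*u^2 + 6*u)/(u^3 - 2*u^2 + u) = (u^2 + 7*u + 6)/(u^2 - 2*u + 1)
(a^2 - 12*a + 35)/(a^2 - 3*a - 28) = (a - 5)/(a + 4)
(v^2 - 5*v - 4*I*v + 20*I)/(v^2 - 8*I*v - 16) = (v - 5)/(v - 4*I)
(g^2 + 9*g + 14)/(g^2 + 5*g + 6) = (g + 7)/(g + 3)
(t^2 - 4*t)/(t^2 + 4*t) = (t - 4)/(t + 4)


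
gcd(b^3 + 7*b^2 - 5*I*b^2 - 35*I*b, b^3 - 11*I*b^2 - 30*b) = b^2 - 5*I*b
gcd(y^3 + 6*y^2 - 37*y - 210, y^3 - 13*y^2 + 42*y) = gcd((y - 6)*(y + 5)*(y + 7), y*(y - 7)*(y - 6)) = y - 6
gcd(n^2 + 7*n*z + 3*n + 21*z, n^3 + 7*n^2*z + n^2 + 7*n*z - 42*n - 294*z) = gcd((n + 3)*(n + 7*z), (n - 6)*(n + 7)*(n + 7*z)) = n + 7*z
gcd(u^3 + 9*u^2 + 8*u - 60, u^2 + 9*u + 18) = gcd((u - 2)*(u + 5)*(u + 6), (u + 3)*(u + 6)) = u + 6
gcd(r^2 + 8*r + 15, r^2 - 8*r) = 1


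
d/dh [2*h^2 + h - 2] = 4*h + 1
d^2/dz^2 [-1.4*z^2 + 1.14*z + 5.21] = -2.80000000000000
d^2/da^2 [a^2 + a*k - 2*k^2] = 2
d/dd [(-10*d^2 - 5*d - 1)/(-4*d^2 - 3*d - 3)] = 2*(5*d^2 + 26*d + 6)/(16*d^4 + 24*d^3 + 33*d^2 + 18*d + 9)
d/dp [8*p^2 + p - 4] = 16*p + 1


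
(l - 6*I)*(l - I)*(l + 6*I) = l^3 - I*l^2 + 36*l - 36*I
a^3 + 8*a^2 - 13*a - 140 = (a - 4)*(a + 5)*(a + 7)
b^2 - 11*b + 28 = (b - 7)*(b - 4)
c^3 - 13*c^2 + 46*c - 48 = (c - 8)*(c - 3)*(c - 2)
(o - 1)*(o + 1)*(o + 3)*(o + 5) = o^4 + 8*o^3 + 14*o^2 - 8*o - 15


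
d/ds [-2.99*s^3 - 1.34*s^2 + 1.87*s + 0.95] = -8.97*s^2 - 2.68*s + 1.87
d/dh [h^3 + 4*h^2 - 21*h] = 3*h^2 + 8*h - 21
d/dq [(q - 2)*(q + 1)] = 2*q - 1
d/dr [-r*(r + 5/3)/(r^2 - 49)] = (5*r^2 + 294*r + 245)/(3*(r^4 - 98*r^2 + 2401))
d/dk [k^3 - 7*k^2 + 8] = k*(3*k - 14)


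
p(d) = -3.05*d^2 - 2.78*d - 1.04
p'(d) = -6.1*d - 2.78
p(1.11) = -7.88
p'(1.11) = -9.55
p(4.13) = -64.54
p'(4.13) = -27.97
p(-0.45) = -0.41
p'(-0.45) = -0.03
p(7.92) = -214.37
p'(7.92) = -51.09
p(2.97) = -36.20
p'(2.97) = -20.90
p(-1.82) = -6.08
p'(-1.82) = 8.32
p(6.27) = -138.37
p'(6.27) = -41.03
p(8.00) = -218.48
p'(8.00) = -51.58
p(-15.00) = -645.59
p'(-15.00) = 88.72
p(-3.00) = -20.15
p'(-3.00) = 15.52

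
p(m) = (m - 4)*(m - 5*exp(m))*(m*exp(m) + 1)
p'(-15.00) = -34.00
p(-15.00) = 285.00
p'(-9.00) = -22.08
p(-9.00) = 116.88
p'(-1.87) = -4.92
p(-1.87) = 11.03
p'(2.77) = 6599.10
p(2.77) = 4282.69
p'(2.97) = 7817.67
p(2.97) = 5731.52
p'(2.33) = 3679.53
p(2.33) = 2043.95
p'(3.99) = -56396.53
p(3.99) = 576.98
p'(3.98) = -53864.86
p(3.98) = 1128.22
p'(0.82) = 202.48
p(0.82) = 95.85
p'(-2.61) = -8.11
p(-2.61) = 15.90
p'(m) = (1 - 5*exp(m))*(m - 4)*(m*exp(m) + 1) + (m - 4)*(m - 5*exp(m))*(m*exp(m) + exp(m)) + (m - 5*exp(m))*(m*exp(m) + 1)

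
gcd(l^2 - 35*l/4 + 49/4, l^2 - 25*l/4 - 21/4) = l - 7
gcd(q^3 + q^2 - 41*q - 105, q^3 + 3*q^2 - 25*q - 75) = q^2 + 8*q + 15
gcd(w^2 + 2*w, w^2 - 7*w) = w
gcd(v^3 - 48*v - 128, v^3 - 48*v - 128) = v^3 - 48*v - 128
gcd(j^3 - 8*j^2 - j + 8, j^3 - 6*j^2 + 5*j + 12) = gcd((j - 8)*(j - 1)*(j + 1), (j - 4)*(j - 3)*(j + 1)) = j + 1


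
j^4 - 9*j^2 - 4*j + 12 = (j - 3)*(j - 1)*(j + 2)^2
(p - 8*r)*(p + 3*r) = p^2 - 5*p*r - 24*r^2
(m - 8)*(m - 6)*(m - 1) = m^3 - 15*m^2 + 62*m - 48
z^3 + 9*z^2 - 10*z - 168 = (z - 4)*(z + 6)*(z + 7)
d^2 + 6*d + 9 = (d + 3)^2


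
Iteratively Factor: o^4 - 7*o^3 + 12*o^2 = (o)*(o^3 - 7*o^2 + 12*o) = o*(o - 3)*(o^2 - 4*o) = o^2*(o - 3)*(o - 4)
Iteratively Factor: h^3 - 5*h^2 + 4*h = (h - 1)*(h^2 - 4*h) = (h - 4)*(h - 1)*(h)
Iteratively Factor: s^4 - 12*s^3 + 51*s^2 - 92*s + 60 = (s - 3)*(s^3 - 9*s^2 + 24*s - 20) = (s - 5)*(s - 3)*(s^2 - 4*s + 4) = (s - 5)*(s - 3)*(s - 2)*(s - 2)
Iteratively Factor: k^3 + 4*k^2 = (k)*(k^2 + 4*k) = k*(k + 4)*(k)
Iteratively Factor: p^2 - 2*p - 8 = (p + 2)*(p - 4)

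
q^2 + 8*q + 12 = (q + 2)*(q + 6)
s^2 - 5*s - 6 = (s - 6)*(s + 1)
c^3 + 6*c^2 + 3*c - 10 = (c - 1)*(c + 2)*(c + 5)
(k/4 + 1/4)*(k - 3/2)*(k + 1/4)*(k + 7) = k^4/4 + 27*k^3/16 - 27*k^2/32 - 47*k/16 - 21/32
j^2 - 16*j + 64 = (j - 8)^2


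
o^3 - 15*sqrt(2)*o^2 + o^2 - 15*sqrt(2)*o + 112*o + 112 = (o + 1)*(o - 8*sqrt(2))*(o - 7*sqrt(2))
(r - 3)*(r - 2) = r^2 - 5*r + 6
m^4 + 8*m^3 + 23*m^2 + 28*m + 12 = (m + 1)*(m + 2)^2*(m + 3)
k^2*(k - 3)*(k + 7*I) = k^4 - 3*k^3 + 7*I*k^3 - 21*I*k^2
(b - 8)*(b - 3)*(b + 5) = b^3 - 6*b^2 - 31*b + 120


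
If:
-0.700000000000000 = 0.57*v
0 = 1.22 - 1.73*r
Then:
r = 0.71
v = -1.23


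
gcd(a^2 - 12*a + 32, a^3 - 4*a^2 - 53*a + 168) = a - 8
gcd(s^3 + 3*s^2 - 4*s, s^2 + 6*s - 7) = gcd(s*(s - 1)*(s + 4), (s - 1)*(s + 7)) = s - 1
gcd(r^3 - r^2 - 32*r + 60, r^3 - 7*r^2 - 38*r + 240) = r^2 + r - 30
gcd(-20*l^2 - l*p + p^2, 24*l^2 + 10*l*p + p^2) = 4*l + p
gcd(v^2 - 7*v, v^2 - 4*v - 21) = v - 7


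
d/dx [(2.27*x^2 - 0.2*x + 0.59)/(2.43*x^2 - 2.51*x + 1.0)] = (-5.2117*x^2 + 1.6726*x + 1.2809)/(5.9049*x^4 - 12.1986*x^3 + 11.1601*x^2 - 5.02*x + 1.0)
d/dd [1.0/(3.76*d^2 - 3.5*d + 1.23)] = (3.5 - 7.52*d)/(3.76*d^2 - 3.5*d + 1.23)^2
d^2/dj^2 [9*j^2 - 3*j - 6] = 18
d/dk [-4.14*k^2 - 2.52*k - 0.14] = -8.28*k - 2.52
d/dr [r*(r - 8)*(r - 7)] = 3*r^2 - 30*r + 56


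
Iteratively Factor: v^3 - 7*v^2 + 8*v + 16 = (v - 4)*(v^2 - 3*v - 4) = (v - 4)^2*(v + 1)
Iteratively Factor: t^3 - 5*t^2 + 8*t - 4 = (t - 2)*(t^2 - 3*t + 2) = (t - 2)*(t - 1)*(t - 2)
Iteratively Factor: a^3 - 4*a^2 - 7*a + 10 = (a + 2)*(a^2 - 6*a + 5) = (a - 1)*(a + 2)*(a - 5)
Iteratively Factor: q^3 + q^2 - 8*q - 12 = (q + 2)*(q^2 - q - 6) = (q - 3)*(q + 2)*(q + 2)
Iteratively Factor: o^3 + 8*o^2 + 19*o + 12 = (o + 1)*(o^2 + 7*o + 12) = (o + 1)*(o + 3)*(o + 4)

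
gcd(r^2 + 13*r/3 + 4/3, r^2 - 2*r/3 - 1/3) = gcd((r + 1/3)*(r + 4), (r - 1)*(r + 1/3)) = r + 1/3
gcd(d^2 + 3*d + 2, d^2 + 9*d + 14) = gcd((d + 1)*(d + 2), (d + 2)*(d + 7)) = d + 2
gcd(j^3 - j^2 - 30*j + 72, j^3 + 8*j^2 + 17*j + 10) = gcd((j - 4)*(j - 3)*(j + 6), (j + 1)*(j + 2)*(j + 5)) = 1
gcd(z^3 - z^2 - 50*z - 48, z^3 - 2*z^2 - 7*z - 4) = z + 1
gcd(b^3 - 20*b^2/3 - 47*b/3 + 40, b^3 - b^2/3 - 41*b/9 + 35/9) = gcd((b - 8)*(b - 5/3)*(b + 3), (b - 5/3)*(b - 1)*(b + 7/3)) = b - 5/3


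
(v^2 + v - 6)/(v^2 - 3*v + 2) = (v + 3)/(v - 1)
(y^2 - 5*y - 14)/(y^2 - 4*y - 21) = (y + 2)/(y + 3)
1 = 1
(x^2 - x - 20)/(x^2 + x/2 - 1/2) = 2*(x^2 - x - 20)/(2*x^2 + x - 1)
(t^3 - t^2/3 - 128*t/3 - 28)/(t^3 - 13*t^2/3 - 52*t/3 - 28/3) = (t + 6)/(t + 2)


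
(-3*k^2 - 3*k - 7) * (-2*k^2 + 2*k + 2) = 6*k^4 + 2*k^2 - 20*k - 14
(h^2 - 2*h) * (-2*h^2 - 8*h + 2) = -2*h^4 - 4*h^3 + 18*h^2 - 4*h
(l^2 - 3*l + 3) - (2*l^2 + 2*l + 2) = -l^2 - 5*l + 1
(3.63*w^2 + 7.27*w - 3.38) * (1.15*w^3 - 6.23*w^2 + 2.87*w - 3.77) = 4.1745*w^5 - 14.2544*w^4 - 38.761*w^3 + 28.2372*w^2 - 37.1085*w + 12.7426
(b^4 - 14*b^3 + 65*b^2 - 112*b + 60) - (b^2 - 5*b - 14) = b^4 - 14*b^3 + 64*b^2 - 107*b + 74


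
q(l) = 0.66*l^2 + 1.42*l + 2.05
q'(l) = 1.32*l + 1.42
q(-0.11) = 1.90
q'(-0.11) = 1.27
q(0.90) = 3.86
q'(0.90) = 2.61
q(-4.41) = 8.62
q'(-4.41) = -4.40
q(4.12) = 19.10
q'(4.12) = 6.86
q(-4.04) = 7.09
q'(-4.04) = -3.91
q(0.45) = 2.82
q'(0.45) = 2.01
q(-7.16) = 25.72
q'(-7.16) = -8.03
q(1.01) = 4.16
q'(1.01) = 2.75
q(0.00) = 2.05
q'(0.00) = 1.42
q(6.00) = 34.33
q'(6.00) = 9.34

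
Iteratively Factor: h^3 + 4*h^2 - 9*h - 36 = (h + 4)*(h^2 - 9) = (h - 3)*(h + 4)*(h + 3)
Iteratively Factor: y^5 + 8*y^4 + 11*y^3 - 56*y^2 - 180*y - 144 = (y + 2)*(y^4 + 6*y^3 - y^2 - 54*y - 72) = (y - 3)*(y + 2)*(y^3 + 9*y^2 + 26*y + 24) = (y - 3)*(y + 2)*(y + 3)*(y^2 + 6*y + 8) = (y - 3)*(y + 2)*(y + 3)*(y + 4)*(y + 2)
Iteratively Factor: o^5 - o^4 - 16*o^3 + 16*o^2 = (o)*(o^4 - o^3 - 16*o^2 + 16*o) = o*(o - 1)*(o^3 - 16*o) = o*(o - 1)*(o + 4)*(o^2 - 4*o) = o*(o - 4)*(o - 1)*(o + 4)*(o)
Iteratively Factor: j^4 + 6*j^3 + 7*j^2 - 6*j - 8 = (j + 2)*(j^3 + 4*j^2 - j - 4) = (j + 2)*(j + 4)*(j^2 - 1) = (j + 1)*(j + 2)*(j + 4)*(j - 1)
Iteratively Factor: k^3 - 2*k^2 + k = (k - 1)*(k^2 - k) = k*(k - 1)*(k - 1)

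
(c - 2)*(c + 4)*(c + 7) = c^3 + 9*c^2 + 6*c - 56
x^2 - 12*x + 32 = (x - 8)*(x - 4)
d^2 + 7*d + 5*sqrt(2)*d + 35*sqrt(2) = (d + 7)*(d + 5*sqrt(2))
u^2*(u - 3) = u^3 - 3*u^2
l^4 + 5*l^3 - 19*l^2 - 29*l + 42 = (l - 3)*(l - 1)*(l + 2)*(l + 7)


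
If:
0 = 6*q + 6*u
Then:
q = -u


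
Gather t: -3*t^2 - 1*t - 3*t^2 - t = -6*t^2 - 2*t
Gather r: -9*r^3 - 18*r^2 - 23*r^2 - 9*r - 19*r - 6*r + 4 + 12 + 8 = -9*r^3 - 41*r^2 - 34*r + 24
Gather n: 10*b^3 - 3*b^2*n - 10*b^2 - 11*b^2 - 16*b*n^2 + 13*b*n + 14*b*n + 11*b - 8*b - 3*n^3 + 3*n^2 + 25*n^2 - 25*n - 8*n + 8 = 10*b^3 - 21*b^2 + 3*b - 3*n^3 + n^2*(28 - 16*b) + n*(-3*b^2 + 27*b - 33) + 8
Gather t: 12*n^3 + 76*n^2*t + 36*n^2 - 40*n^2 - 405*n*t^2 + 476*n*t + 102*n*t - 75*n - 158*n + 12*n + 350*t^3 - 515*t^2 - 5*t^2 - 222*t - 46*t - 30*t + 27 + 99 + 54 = 12*n^3 - 4*n^2 - 221*n + 350*t^3 + t^2*(-405*n - 520) + t*(76*n^2 + 578*n - 298) + 180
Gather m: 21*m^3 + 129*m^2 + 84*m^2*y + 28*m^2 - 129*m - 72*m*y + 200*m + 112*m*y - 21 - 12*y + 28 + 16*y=21*m^3 + m^2*(84*y + 157) + m*(40*y + 71) + 4*y + 7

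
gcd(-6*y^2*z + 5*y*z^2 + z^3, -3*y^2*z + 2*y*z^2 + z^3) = y*z - z^2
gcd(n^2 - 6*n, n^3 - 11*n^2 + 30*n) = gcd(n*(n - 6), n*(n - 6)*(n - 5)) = n^2 - 6*n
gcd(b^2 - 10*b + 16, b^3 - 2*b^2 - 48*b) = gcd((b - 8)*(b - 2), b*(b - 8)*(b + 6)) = b - 8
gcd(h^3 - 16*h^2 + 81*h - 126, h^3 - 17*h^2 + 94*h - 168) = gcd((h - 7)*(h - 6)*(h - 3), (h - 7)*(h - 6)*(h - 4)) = h^2 - 13*h + 42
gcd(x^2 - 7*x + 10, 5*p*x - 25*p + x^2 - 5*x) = x - 5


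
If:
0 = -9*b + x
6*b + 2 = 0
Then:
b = -1/3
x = -3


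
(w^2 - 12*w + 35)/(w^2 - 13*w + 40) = (w - 7)/(w - 8)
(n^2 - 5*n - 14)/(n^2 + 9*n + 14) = (n - 7)/(n + 7)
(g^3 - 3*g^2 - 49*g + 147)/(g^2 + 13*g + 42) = (g^2 - 10*g + 21)/(g + 6)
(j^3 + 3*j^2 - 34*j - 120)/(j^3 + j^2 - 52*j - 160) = (j - 6)/(j - 8)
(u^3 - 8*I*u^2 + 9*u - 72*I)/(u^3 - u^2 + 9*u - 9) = (u - 8*I)/(u - 1)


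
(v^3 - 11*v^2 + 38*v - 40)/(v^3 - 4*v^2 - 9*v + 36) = (v^2 - 7*v + 10)/(v^2 - 9)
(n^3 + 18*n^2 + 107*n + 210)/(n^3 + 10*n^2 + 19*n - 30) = (n + 7)/(n - 1)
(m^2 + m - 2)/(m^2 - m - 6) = (m - 1)/(m - 3)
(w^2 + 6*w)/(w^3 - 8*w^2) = (w + 6)/(w*(w - 8))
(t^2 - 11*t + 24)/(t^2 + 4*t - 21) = (t - 8)/(t + 7)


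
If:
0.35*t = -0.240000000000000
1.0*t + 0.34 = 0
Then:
No Solution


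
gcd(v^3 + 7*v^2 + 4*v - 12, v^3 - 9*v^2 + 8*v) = v - 1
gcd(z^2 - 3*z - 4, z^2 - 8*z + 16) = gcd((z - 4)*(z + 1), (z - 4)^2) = z - 4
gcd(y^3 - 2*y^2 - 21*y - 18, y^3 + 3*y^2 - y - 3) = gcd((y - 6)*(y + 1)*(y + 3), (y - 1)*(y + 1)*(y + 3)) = y^2 + 4*y + 3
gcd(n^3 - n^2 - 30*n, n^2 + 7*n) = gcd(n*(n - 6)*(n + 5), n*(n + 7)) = n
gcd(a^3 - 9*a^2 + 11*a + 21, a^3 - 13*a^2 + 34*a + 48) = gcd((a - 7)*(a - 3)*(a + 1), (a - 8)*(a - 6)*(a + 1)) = a + 1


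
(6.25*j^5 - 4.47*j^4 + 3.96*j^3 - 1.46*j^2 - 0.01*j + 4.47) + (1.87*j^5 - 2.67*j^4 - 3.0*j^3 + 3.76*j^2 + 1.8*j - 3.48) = 8.12*j^5 - 7.14*j^4 + 0.96*j^3 + 2.3*j^2 + 1.79*j + 0.99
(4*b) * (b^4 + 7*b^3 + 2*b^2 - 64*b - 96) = 4*b^5 + 28*b^4 + 8*b^3 - 256*b^2 - 384*b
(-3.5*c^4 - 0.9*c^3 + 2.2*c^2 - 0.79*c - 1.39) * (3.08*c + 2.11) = -10.78*c^5 - 10.157*c^4 + 4.877*c^3 + 2.2088*c^2 - 5.9481*c - 2.9329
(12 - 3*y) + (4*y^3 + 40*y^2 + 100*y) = 4*y^3 + 40*y^2 + 97*y + 12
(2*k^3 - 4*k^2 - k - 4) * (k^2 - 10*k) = 2*k^5 - 24*k^4 + 39*k^3 + 6*k^2 + 40*k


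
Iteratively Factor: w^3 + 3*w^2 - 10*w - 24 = (w - 3)*(w^2 + 6*w + 8) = (w - 3)*(w + 4)*(w + 2)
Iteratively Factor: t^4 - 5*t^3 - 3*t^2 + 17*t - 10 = (t + 2)*(t^3 - 7*t^2 + 11*t - 5) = (t - 5)*(t + 2)*(t^2 - 2*t + 1) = (t - 5)*(t - 1)*(t + 2)*(t - 1)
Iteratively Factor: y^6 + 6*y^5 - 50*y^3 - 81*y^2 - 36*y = (y + 1)*(y^5 + 5*y^4 - 5*y^3 - 45*y^2 - 36*y) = (y + 1)*(y + 3)*(y^4 + 2*y^3 - 11*y^2 - 12*y) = y*(y + 1)*(y + 3)*(y^3 + 2*y^2 - 11*y - 12) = y*(y - 3)*(y + 1)*(y + 3)*(y^2 + 5*y + 4) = y*(y - 3)*(y + 1)^2*(y + 3)*(y + 4)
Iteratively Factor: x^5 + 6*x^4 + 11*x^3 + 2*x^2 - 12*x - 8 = (x + 2)*(x^4 + 4*x^3 + 3*x^2 - 4*x - 4) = (x + 2)^2*(x^3 + 2*x^2 - x - 2) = (x + 1)*(x + 2)^2*(x^2 + x - 2) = (x - 1)*(x + 1)*(x + 2)^2*(x + 2)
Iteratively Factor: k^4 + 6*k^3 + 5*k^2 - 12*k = (k)*(k^3 + 6*k^2 + 5*k - 12) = k*(k - 1)*(k^2 + 7*k + 12) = k*(k - 1)*(k + 3)*(k + 4)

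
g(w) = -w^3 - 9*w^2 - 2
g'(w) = -3*w^2 - 18*w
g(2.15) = -53.54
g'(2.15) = -52.57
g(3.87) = -194.75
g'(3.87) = -114.59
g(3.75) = -181.30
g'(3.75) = -109.69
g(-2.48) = -42.10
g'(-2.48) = 26.19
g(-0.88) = -8.29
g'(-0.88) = 13.52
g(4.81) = -321.51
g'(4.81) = -155.99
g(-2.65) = -46.59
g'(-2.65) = 26.63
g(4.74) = -310.70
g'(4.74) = -152.72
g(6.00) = -542.00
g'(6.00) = -216.00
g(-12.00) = 430.00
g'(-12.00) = -216.00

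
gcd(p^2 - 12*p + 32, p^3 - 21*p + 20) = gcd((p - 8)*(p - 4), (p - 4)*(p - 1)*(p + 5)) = p - 4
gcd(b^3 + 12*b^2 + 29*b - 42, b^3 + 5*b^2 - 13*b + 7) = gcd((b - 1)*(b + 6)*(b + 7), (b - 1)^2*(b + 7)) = b^2 + 6*b - 7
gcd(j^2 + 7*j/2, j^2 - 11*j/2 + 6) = 1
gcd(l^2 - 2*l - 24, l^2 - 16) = l + 4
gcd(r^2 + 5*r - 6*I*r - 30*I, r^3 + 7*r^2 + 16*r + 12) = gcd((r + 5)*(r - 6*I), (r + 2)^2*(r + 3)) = 1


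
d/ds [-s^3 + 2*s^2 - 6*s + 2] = -3*s^2 + 4*s - 6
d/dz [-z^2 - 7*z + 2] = -2*z - 7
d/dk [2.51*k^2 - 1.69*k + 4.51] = 5.02*k - 1.69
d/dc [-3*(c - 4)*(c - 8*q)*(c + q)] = -9*c^2 + 42*c*q + 24*c + 24*q^2 - 84*q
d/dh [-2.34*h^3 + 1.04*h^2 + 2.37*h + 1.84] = -7.02*h^2 + 2.08*h + 2.37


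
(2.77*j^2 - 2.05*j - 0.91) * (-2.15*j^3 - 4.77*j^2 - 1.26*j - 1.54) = -5.9555*j^5 - 8.8054*j^4 + 8.2448*j^3 + 2.6579*j^2 + 4.3036*j + 1.4014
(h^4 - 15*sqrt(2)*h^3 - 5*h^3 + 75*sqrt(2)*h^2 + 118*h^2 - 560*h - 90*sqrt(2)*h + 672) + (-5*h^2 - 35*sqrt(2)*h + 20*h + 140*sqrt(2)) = h^4 - 15*sqrt(2)*h^3 - 5*h^3 + 75*sqrt(2)*h^2 + 113*h^2 - 540*h - 125*sqrt(2)*h + 140*sqrt(2) + 672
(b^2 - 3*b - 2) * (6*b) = 6*b^3 - 18*b^2 - 12*b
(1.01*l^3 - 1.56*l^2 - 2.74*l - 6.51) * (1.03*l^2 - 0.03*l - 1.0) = 1.0403*l^5 - 1.6371*l^4 - 3.7854*l^3 - 5.0631*l^2 + 2.9353*l + 6.51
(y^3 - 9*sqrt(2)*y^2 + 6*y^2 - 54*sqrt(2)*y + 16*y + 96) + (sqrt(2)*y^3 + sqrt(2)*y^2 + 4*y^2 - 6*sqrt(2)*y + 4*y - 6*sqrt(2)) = y^3 + sqrt(2)*y^3 - 8*sqrt(2)*y^2 + 10*y^2 - 60*sqrt(2)*y + 20*y - 6*sqrt(2) + 96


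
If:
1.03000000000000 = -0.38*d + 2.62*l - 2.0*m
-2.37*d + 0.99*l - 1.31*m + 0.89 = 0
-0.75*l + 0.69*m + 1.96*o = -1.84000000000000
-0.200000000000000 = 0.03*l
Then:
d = 3.02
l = -6.67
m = -9.82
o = -0.03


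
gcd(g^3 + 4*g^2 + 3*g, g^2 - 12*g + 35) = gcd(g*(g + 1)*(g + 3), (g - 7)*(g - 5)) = 1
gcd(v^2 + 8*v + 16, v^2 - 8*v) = 1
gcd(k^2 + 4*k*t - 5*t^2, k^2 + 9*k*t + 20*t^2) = k + 5*t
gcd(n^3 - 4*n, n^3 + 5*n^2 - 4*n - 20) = n^2 - 4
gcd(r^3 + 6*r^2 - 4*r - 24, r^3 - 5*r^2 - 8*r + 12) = r + 2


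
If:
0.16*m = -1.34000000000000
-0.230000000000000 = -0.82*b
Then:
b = 0.28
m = -8.38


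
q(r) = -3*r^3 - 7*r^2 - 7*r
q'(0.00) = -7.00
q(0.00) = 0.00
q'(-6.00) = -247.00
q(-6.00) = 438.00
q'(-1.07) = -2.32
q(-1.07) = 3.15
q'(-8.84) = -586.55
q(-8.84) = 1587.28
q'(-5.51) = -203.10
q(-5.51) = 327.90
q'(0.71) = -21.48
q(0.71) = -9.57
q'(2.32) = -87.92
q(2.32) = -91.38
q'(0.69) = -20.94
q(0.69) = -9.15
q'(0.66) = -20.16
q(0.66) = -8.53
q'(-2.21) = -20.02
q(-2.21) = 13.66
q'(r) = -9*r^2 - 14*r - 7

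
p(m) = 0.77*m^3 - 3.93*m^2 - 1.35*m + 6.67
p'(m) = 2.31*m^2 - 7.86*m - 1.35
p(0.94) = 2.57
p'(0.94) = -6.70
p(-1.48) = -2.44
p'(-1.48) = 15.34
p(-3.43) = -66.01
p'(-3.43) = 52.79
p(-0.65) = 5.68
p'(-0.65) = 4.73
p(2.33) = -8.07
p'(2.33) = -7.12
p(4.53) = -8.51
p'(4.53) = 10.45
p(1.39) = -0.73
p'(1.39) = -7.81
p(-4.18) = -112.59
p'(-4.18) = 71.87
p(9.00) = 237.52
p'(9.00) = 115.02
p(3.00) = -11.96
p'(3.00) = -4.14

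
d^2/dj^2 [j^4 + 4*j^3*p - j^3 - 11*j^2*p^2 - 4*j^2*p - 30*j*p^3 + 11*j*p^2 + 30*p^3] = 12*j^2 + 24*j*p - 6*j - 22*p^2 - 8*p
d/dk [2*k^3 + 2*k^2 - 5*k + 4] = 6*k^2 + 4*k - 5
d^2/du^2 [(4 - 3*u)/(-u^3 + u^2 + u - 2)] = 2*((3*u - 4)*(-3*u^2 + 2*u + 1)^2 + (-9*u^2 + 6*u - (3*u - 4)*(3*u - 1) + 3)*(u^3 - u^2 - u + 2))/(u^3 - u^2 - u + 2)^3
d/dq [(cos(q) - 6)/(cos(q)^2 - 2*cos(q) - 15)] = (cos(q)^2 - 12*cos(q) + 27)*sin(q)/(sin(q)^2 + 2*cos(q) + 14)^2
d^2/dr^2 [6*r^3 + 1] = 36*r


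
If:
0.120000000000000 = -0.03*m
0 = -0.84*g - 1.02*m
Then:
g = 4.86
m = -4.00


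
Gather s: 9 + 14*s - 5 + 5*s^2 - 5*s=5*s^2 + 9*s + 4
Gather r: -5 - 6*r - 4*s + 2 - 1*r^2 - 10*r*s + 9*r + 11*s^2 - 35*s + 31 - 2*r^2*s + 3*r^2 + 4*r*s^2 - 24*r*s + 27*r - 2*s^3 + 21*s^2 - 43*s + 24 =r^2*(2 - 2*s) + r*(4*s^2 - 34*s + 30) - 2*s^3 + 32*s^2 - 82*s + 52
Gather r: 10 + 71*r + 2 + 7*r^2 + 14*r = 7*r^2 + 85*r + 12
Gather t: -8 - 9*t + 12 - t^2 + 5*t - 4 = -t^2 - 4*t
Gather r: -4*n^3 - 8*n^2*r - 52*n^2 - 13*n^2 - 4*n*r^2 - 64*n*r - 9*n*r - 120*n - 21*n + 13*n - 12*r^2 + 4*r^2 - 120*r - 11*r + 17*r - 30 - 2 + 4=-4*n^3 - 65*n^2 - 128*n + r^2*(-4*n - 8) + r*(-8*n^2 - 73*n - 114) - 28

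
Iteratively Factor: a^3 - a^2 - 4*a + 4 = (a - 1)*(a^2 - 4) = (a - 1)*(a + 2)*(a - 2)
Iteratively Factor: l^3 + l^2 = (l)*(l^2 + l) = l*(l + 1)*(l)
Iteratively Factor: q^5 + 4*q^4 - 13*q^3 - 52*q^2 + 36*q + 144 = (q - 2)*(q^4 + 6*q^3 - q^2 - 54*q - 72) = (q - 3)*(q - 2)*(q^3 + 9*q^2 + 26*q + 24) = (q - 3)*(q - 2)*(q + 4)*(q^2 + 5*q + 6) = (q - 3)*(q - 2)*(q + 3)*(q + 4)*(q + 2)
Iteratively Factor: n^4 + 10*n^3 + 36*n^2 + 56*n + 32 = (n + 4)*(n^3 + 6*n^2 + 12*n + 8) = (n + 2)*(n + 4)*(n^2 + 4*n + 4) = (n + 2)^2*(n + 4)*(n + 2)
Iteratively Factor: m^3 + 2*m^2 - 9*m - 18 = (m - 3)*(m^2 + 5*m + 6) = (m - 3)*(m + 2)*(m + 3)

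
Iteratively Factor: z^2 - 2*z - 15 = (z - 5)*(z + 3)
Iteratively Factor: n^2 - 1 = (n - 1)*(n + 1)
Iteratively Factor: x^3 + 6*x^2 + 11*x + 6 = (x + 2)*(x^2 + 4*x + 3) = (x + 2)*(x + 3)*(x + 1)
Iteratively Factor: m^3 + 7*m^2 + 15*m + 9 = (m + 3)*(m^2 + 4*m + 3) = (m + 3)^2*(m + 1)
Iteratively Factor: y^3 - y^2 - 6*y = (y)*(y^2 - y - 6) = y*(y + 2)*(y - 3)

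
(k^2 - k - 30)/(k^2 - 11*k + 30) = (k + 5)/(k - 5)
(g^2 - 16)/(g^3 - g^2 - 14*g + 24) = (g - 4)/(g^2 - 5*g + 6)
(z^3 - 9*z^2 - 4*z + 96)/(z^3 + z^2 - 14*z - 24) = (z - 8)/(z + 2)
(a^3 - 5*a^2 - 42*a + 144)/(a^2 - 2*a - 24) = (-a^3 + 5*a^2 + 42*a - 144)/(-a^2 + 2*a + 24)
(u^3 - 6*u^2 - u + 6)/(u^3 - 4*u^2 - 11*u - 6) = (u - 1)/(u + 1)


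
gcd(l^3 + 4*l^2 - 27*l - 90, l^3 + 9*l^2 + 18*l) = l^2 + 9*l + 18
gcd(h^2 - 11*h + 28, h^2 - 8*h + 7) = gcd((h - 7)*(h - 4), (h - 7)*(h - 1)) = h - 7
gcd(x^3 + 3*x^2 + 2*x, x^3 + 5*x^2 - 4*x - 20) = x + 2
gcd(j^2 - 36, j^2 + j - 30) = j + 6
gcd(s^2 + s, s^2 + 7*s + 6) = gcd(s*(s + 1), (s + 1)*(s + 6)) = s + 1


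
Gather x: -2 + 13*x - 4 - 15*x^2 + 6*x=-15*x^2 + 19*x - 6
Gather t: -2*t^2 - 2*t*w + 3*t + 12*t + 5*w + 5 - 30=-2*t^2 + t*(15 - 2*w) + 5*w - 25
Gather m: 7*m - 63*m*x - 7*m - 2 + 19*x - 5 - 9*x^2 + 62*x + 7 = -63*m*x - 9*x^2 + 81*x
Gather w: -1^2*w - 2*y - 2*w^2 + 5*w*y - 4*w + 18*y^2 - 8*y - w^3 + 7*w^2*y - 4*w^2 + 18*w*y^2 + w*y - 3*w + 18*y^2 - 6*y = -w^3 + w^2*(7*y - 6) + w*(18*y^2 + 6*y - 8) + 36*y^2 - 16*y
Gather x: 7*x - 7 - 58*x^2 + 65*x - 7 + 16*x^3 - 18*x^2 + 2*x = 16*x^3 - 76*x^2 + 74*x - 14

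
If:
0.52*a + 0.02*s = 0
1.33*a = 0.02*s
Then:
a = 0.00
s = 0.00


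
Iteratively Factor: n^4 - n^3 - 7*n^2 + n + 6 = (n + 1)*(n^3 - 2*n^2 - 5*n + 6) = (n - 3)*(n + 1)*(n^2 + n - 2) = (n - 3)*(n + 1)*(n + 2)*(n - 1)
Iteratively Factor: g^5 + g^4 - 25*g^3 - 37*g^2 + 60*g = (g - 1)*(g^4 + 2*g^3 - 23*g^2 - 60*g) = (g - 1)*(g + 4)*(g^3 - 2*g^2 - 15*g) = (g - 5)*(g - 1)*(g + 4)*(g^2 + 3*g) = (g - 5)*(g - 1)*(g + 3)*(g + 4)*(g)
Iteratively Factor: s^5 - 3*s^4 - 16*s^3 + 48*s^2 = (s)*(s^4 - 3*s^3 - 16*s^2 + 48*s) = s*(s + 4)*(s^3 - 7*s^2 + 12*s) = s*(s - 4)*(s + 4)*(s^2 - 3*s) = s^2*(s - 4)*(s + 4)*(s - 3)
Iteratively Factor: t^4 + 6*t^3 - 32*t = (t)*(t^3 + 6*t^2 - 32) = t*(t + 4)*(t^2 + 2*t - 8) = t*(t + 4)^2*(t - 2)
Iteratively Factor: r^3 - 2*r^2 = (r)*(r^2 - 2*r) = r*(r - 2)*(r)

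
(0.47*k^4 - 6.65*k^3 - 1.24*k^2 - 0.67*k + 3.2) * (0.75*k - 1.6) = 0.3525*k^5 - 5.7395*k^4 + 9.71*k^3 + 1.4815*k^2 + 3.472*k - 5.12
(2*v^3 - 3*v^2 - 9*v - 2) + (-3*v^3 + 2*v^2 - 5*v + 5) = -v^3 - v^2 - 14*v + 3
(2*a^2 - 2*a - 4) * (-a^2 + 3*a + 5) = -2*a^4 + 8*a^3 + 8*a^2 - 22*a - 20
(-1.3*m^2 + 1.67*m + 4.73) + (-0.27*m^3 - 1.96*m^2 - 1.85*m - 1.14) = -0.27*m^3 - 3.26*m^2 - 0.18*m + 3.59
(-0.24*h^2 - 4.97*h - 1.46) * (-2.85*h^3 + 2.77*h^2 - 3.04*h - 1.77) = 0.684*h^5 + 13.4997*h^4 - 8.8763*h^3 + 11.4894*h^2 + 13.2353*h + 2.5842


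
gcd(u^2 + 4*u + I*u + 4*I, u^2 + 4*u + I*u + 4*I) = u^2 + u*(4 + I) + 4*I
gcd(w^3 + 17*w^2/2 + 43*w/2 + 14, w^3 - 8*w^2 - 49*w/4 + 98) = w + 7/2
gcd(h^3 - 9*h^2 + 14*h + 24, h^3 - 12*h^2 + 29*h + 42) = h^2 - 5*h - 6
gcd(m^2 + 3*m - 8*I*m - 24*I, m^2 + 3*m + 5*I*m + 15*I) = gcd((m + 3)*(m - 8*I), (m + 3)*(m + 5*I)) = m + 3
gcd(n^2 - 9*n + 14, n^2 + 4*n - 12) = n - 2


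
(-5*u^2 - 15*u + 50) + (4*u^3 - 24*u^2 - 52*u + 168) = 4*u^3 - 29*u^2 - 67*u + 218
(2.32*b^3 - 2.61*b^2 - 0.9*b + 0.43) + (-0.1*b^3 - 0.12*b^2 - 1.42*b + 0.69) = 2.22*b^3 - 2.73*b^2 - 2.32*b + 1.12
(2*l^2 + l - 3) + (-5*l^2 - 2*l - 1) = -3*l^2 - l - 4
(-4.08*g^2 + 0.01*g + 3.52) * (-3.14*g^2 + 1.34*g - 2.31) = 12.8112*g^4 - 5.4986*g^3 - 1.6146*g^2 + 4.6937*g - 8.1312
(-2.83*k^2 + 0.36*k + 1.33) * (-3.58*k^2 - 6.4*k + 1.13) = 10.1314*k^4 + 16.8232*k^3 - 10.2633*k^2 - 8.1052*k + 1.5029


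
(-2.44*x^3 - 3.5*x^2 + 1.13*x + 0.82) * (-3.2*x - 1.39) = 7.808*x^4 + 14.5916*x^3 + 1.249*x^2 - 4.1947*x - 1.1398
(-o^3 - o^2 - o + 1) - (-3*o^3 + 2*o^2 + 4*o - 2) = 2*o^3 - 3*o^2 - 5*o + 3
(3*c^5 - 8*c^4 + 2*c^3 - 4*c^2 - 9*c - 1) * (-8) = -24*c^5 + 64*c^4 - 16*c^3 + 32*c^2 + 72*c + 8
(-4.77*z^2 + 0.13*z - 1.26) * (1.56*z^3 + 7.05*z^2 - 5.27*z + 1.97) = -7.4412*z^5 - 33.4257*z^4 + 24.0888*z^3 - 18.965*z^2 + 6.8963*z - 2.4822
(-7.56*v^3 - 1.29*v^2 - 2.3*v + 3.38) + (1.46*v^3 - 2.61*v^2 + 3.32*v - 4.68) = -6.1*v^3 - 3.9*v^2 + 1.02*v - 1.3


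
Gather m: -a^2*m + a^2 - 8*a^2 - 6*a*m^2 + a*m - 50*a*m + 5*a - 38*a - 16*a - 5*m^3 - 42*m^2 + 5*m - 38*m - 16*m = -7*a^2 - 49*a - 5*m^3 + m^2*(-6*a - 42) + m*(-a^2 - 49*a - 49)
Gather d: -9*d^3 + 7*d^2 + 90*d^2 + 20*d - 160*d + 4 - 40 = -9*d^3 + 97*d^2 - 140*d - 36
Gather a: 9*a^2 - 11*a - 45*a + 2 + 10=9*a^2 - 56*a + 12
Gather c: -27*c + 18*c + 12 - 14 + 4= 2 - 9*c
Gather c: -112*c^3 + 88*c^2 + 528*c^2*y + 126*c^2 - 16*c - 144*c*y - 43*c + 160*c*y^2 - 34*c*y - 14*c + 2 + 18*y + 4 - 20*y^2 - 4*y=-112*c^3 + c^2*(528*y + 214) + c*(160*y^2 - 178*y - 73) - 20*y^2 + 14*y + 6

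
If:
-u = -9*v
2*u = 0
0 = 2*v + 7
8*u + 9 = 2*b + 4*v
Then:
No Solution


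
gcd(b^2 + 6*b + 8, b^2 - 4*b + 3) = 1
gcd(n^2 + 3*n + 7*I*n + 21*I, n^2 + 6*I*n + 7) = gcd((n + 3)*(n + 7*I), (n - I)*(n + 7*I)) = n + 7*I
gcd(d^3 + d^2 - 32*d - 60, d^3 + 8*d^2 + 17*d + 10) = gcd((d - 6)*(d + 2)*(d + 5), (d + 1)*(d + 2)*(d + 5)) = d^2 + 7*d + 10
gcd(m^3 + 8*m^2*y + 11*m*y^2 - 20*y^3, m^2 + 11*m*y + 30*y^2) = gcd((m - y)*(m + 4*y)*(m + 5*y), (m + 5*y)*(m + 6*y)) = m + 5*y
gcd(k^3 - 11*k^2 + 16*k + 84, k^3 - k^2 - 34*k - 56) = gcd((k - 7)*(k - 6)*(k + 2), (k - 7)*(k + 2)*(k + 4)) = k^2 - 5*k - 14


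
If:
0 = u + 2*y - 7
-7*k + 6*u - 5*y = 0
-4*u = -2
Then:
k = -53/28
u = 1/2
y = 13/4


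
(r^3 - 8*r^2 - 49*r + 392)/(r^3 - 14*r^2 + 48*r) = (r^2 - 49)/(r*(r - 6))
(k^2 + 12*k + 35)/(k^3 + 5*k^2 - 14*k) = (k + 5)/(k*(k - 2))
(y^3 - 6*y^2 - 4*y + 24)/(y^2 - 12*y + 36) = (y^2 - 4)/(y - 6)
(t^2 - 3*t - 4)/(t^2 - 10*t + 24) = (t + 1)/(t - 6)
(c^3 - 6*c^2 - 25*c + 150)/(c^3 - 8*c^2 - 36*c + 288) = (c^2 - 25)/(c^2 - 2*c - 48)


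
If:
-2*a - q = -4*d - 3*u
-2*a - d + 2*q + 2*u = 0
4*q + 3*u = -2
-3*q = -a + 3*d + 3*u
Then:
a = -72/71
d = 32/71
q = 26/71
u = -82/71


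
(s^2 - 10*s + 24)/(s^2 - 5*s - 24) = (-s^2 + 10*s - 24)/(-s^2 + 5*s + 24)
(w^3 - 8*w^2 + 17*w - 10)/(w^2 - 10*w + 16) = (w^2 - 6*w + 5)/(w - 8)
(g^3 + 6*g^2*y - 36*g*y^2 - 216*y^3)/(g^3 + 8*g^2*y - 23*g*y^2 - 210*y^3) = (-g^2 + 36*y^2)/(-g^2 - 2*g*y + 35*y^2)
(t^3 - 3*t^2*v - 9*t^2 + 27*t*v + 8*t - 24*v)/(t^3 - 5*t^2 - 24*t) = (t^2 - 3*t*v - t + 3*v)/(t*(t + 3))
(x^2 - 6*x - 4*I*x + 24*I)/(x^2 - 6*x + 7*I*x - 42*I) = (x - 4*I)/(x + 7*I)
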